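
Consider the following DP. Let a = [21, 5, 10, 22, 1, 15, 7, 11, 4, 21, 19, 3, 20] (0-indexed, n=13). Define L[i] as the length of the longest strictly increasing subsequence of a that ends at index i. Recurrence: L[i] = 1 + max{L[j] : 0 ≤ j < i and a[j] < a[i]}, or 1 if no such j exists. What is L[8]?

   i    0    1    2    3    4    5    6    7    8    9   10   11   12
a[i]   21    5   10   22    1   15    7   11    4   21   19    3   20
L[i]    1    1    2    3    1    3    2    3    2    4    4    2    5

2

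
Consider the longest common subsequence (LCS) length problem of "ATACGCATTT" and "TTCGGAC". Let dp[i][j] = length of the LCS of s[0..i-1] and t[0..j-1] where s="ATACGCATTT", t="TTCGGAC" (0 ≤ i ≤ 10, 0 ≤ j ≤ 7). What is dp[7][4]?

   ''  T  T  C  G  G  A  C
''  0  0  0  0  0  0  0  0
 A  0  0  0  0  0  0  1  1
 T  0  1  1  1  1  1  1  1
 A  0  1  1  1  1  1  2  2
 C  0  1  1  2  2  2  2  3
 G  0  1  1  2  3  3  3  3
 C  0  1  1  2  3  3  3  4
 A  0  1  1  2  3  3  4  4
 T  0  1  2  2  3  3  4  4
 T  0  1  2  2  3  3  4  4
 T  0  1  2  2  3  3  4  4

3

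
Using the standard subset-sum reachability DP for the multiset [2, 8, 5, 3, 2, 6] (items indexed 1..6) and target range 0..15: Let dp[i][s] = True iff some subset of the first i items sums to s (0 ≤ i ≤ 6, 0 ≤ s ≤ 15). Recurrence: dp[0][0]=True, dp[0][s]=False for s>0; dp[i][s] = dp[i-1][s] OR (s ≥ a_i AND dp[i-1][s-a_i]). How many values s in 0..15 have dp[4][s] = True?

10

i\s   0   1   2   3   4   5   6   7   8   9  10  11  12  13  14  15
  0   T   F   F   F   F   F   F   F   F   F   F   F   F   F   F   F
  1   T   F   T   F   F   F   F   F   F   F   F   F   F   F   F   F
  2   T   F   T   F   F   F   F   F   T   F   T   F   F   F   F   F
  3   T   F   T   F   F   T   F   T   T   F   T   F   F   T   F   T
  4   T   F   T   T   F   T   F   T   T   F   T   T   F   T   F   T
  5   T   F   T   T   T   T   F   T   T   T   T   T   T   T   F   T
  6   T   F   T   T   T   T   T   T   T   T   T   T   T   T   T   T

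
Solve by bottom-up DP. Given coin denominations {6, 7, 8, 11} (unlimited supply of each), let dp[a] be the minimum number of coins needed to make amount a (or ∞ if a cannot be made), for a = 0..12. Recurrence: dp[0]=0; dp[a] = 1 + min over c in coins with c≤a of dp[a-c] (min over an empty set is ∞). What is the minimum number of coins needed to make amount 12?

 a  0  1  2  3  4  5  6  7  8  9 10 11 12
dp  0  -  -  -  -  -  1  1  1  -  -  1  2
(- denotes ∞ / unreachable)

2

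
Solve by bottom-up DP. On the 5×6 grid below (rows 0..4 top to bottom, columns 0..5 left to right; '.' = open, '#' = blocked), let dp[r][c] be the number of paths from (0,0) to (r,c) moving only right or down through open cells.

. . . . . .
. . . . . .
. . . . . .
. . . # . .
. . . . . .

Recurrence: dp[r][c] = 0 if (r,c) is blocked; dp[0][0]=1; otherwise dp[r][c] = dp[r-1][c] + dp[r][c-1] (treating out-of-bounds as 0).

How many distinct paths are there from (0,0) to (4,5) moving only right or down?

r\c   0   1   2   3   4   5
  0   1   1   1   1   1   1
  1   1   2   3   4   5   6
  2   1   3   6  10  15  21
  3   1   4  10   0  15  36
  4   1   5  15  15  30  66

66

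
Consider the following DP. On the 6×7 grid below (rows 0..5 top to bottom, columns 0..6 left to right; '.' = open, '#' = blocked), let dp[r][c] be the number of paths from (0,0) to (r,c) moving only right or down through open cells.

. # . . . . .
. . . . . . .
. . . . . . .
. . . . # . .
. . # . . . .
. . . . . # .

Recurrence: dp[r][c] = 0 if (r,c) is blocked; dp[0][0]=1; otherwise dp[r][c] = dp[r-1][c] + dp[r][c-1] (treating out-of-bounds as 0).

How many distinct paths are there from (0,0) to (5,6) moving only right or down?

29

r\c   0   1   2   3   4   5   6
  0   1   0   0   0   0   0   0
  1   1   1   1   1   1   1   1
  2   1   2   3   4   5   6   7
  3   1   3   6  10   0   6  13
  4   1   4   0  10  10  16  29
  5   1   5   5  15  25   0  29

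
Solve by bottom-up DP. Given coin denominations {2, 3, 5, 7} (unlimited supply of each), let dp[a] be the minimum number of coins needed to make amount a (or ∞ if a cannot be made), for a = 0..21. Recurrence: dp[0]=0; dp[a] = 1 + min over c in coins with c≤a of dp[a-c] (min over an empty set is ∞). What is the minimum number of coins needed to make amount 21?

 a  0  1  2  3  4  5  6  7  8  9 10 11 12 13 14 15 16 17 18 19 20 21
dp  0  -  1  1  2  1  2  1  2  2  2  3  2  3  2  3  3  3  4  3  4  3
(- denotes ∞ / unreachable)

3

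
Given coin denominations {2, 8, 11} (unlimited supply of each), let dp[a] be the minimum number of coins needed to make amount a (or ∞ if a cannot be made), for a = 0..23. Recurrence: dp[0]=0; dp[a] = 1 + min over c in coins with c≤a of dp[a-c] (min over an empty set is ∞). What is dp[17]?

 a  0  1  2  3  4  5  6  7  8  9 10 11 12 13 14 15 16 17 18 19 20 21 22 23
dp  0  -  1  -  2  -  3  -  1  -  2  1  3  2  4  3  2  4  3  2  4  3  2  4
(- denotes ∞ / unreachable)

4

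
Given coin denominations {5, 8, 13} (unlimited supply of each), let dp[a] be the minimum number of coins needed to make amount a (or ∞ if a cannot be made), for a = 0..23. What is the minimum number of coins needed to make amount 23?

 a  0  1  2  3  4  5  6  7  8  9 10 11 12 13 14 15 16 17 18 19 20 21 22 23
dp  0  -  -  -  -  1  -  -  1  -  2  -  -  1  -  3  2  -  2  -  4  2  -  3
(- denotes ∞ / unreachable)

3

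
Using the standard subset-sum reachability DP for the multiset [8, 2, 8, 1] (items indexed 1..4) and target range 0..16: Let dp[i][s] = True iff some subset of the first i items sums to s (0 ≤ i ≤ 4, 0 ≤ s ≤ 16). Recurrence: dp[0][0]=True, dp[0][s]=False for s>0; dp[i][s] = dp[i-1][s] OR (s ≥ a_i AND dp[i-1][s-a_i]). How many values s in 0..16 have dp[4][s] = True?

9

i\s   0   1   2   3   4   5   6   7   8   9  10  11  12  13  14  15  16
  0   T   F   F   F   F   F   F   F   F   F   F   F   F   F   F   F   F
  1   T   F   F   F   F   F   F   F   T   F   F   F   F   F   F   F   F
  2   T   F   T   F   F   F   F   F   T   F   T   F   F   F   F   F   F
  3   T   F   T   F   F   F   F   F   T   F   T   F   F   F   F   F   T
  4   T   T   T   T   F   F   F   F   T   T   T   T   F   F   F   F   T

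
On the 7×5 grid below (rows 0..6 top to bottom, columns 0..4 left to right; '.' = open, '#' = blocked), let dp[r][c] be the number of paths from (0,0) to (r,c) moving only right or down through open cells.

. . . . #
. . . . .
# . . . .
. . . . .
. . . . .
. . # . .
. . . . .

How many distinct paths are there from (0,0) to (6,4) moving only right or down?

r\c   0   1   2   3   4
  0   1   1   1   1   0
  1   1   2   3   4   4
  2   0   2   5   9  13
  3   0   2   7  16  29
  4   0   2   9  25  54
  5   0   2   0  25  79
  6   0   2   2  27 106

106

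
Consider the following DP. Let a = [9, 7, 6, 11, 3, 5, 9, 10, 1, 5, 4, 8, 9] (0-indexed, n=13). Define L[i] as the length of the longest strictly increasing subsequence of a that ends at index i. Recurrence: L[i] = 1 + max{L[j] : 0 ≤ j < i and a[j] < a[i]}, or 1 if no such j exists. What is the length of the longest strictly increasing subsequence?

   i    0    1    2    3    4    5    6    7    8    9   10   11   12
a[i]    9    7    6   11    3    5    9   10    1    5    4    8    9
L[i]    1    1    1    2    1    2    3    4    1    2    2    3    4

4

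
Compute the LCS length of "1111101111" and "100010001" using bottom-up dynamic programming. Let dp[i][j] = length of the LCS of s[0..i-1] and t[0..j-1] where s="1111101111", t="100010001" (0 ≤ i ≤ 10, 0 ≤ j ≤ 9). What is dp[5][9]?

3

   ''  1  0  0  0  1  0  0  0  1
''  0  0  0  0  0  0  0  0  0  0
 1  0  1  1  1  1  1  1  1  1  1
 1  0  1  1  1  1  2  2  2  2  2
 1  0  1  1  1  1  2  2  2  2  3
 1  0  1  1  1  1  2  2  2  2  3
 1  0  1  1  1  1  2  2  2  2  3
 0  0  1  2  2  2  2  3  3  3  3
 1  0  1  2  2  2  3  3  3  3  4
 1  0  1  2  2  2  3  3  3  3  4
 1  0  1  2  2  2  3  3  3  3  4
 1  0  1  2  2  2  3  3  3  3  4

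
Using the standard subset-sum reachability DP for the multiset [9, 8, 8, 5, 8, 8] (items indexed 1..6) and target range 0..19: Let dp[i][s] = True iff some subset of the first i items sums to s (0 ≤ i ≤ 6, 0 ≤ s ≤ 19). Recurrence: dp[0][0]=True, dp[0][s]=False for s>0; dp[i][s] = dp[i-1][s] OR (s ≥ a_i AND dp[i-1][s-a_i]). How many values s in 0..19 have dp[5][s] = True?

i\s   0   1   2   3   4   5   6   7   8   9  10  11  12  13  14  15  16  17  18  19
  0   T   F   F   F   F   F   F   F   F   F   F   F   F   F   F   F   F   F   F   F
  1   T   F   F   F   F   F   F   F   F   T   F   F   F   F   F   F   F   F   F   F
  2   T   F   F   F   F   F   F   F   T   T   F   F   F   F   F   F   F   T   F   F
  3   T   F   F   F   F   F   F   F   T   T   F   F   F   F   F   F   T   T   F   F
  4   T   F   F   F   F   T   F   F   T   T   F   F   F   T   T   F   T   T   F   F
  5   T   F   F   F   F   T   F   F   T   T   F   F   F   T   T   F   T   T   F   F
  6   T   F   F   F   F   T   F   F   T   T   F   F   F   T   T   F   T   T   F   F

8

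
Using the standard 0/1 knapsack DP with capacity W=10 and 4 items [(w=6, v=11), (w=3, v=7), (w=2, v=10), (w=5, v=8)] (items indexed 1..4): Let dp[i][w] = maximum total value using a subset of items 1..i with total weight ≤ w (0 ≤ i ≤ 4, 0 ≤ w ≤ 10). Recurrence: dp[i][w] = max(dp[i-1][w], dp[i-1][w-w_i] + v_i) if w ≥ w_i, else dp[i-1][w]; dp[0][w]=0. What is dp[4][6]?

i\w   0   1   2   3   4   5   6   7   8   9  10
  0   0   0   0   0   0   0   0   0   0   0   0
  1   0   0   0   0   0   0  11  11  11  11  11
  2   0   0   0   7   7   7  11  11  11  18  18
  3   0   0  10  10  10  17  17  17  21  21  21
  4   0   0  10  10  10  17  17  18  21  21  25

17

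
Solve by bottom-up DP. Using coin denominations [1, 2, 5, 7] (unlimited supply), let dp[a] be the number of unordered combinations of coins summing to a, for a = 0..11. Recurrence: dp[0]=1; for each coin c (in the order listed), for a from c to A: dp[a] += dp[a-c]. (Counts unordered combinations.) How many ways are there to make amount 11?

after  coin     0     1     2     3     4     5     6     7     8     9    10    11
          1     1     1     1     1     1     1     1     1     1     1     1     1
          2     1     1     2     2     3     3     4     4     5     5     6     6
          5     1     1     2     2     3     4     5     6     7     8    10    11
          7     1     1     2     2     3     4     5     7     8    10    12    14

14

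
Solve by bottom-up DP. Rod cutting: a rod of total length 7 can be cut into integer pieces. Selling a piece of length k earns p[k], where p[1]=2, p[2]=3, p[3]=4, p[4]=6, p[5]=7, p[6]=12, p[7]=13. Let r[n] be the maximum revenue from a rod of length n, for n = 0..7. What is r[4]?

   n    0    1    2    3    4    5    6    7
r[n]    0    2    4    6    8   10   12   14

8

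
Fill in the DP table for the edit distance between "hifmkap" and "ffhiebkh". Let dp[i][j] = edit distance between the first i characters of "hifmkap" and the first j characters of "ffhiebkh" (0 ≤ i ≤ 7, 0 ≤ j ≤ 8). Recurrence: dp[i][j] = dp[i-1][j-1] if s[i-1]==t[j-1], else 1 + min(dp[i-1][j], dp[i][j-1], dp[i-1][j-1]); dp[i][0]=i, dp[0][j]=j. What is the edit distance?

6

   ''  f  f  h  i  e  b  k  h
''  0  1  2  3  4  5  6  7  8
 h  1  1  2  2  3  4  5  6  7
 i  2  2  2  3  2  3  4  5  6
 f  3  2  2  3  3  3  4  5  6
 m  4  3  3  3  4  4  4  5  6
 k  5  4  4  4  4  5  5  4  5
 a  6  5  5  5  5  5  6  5  5
 p  7  6  6  6  6  6  6  6  6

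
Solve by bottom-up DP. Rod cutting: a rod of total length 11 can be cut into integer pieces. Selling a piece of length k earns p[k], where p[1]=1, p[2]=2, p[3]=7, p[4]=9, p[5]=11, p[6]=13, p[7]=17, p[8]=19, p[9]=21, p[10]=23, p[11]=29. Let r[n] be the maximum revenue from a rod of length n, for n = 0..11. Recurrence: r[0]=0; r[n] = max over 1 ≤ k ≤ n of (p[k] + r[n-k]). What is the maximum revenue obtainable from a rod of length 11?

29

   n    0    1    2    3    4    5    6    7    8    9   10   11
r[n]    0    1    2    7    9   11   14   17   19   21   24   29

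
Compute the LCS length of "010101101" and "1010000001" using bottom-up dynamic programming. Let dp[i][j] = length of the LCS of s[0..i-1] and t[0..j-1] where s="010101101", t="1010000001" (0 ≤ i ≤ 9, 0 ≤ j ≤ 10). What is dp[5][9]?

   ''  1  0  1  0  0  0  0  0  0  1
''  0  0  0  0  0  0  0  0  0  0  0
 0  0  0  1  1  1  1  1  1  1  1  1
 1  0  1  1  2  2  2  2  2  2  2  2
 0  0  1  2  2  3  3  3  3  3  3  3
 1  0  1  2  3  3  3  3  3  3  3  4
 0  0  1  2  3  4  4  4  4  4  4  4
 1  0  1  2  3  4  4  4  4  4  4  5
 1  0  1  2  3  4  4  4  4  4  4  5
 0  0  1  2  3  4  5  5  5  5  5  5
 1  0  1  2  3  4  5  5  5  5  5  6

4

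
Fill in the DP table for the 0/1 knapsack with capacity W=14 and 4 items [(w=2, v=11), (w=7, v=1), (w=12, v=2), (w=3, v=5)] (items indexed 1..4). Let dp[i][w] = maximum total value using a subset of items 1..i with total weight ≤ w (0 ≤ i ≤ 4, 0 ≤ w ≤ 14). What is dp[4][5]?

i\w   0   1   2   3   4   5   6   7   8   9  10  11  12  13  14
  0   0   0   0   0   0   0   0   0   0   0   0   0   0   0   0
  1   0   0  11  11  11  11  11  11  11  11  11  11  11  11  11
  2   0   0  11  11  11  11  11  11  11  12  12  12  12  12  12
  3   0   0  11  11  11  11  11  11  11  12  12  12  12  12  13
  4   0   0  11  11  11  16  16  16  16  16  16  16  17  17  17

16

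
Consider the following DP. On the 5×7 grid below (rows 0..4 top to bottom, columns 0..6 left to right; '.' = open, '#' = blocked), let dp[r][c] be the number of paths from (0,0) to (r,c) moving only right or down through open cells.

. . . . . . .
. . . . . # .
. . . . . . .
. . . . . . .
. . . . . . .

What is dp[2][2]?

r\c   0   1   2   3   4   5   6
  0   1   1   1   1   1   1   1
  1   1   2   3   4   5   0   1
  2   1   3   6  10  15  15  16
  3   1   4  10  20  35  50  66
  4   1   5  15  35  70 120 186

6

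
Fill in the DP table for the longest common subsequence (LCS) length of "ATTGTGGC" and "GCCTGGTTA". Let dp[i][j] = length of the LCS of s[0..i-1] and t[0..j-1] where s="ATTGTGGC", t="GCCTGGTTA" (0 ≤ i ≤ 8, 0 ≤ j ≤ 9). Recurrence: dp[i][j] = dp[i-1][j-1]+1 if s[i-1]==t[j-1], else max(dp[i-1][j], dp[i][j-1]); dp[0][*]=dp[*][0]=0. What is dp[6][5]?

   ''  G  C  C  T  G  G  T  T  A
''  0  0  0  0  0  0  0  0  0  0
 A  0  0  0  0  0  0  0  0  0  1
 T  0  0  0  0  1  1  1  1  1  1
 T  0  0  0  0  1  1  1  2  2  2
 G  0  1  1  1  1  2  2  2  2  2
 T  0  1  1  1  2  2  2  3  3  3
 G  0  1  1  1  2  3  3  3  3  3
 G  0  1  1  1  2  3  4  4  4  4
 C  0  1  2  2  2  3  4  4  4  4

3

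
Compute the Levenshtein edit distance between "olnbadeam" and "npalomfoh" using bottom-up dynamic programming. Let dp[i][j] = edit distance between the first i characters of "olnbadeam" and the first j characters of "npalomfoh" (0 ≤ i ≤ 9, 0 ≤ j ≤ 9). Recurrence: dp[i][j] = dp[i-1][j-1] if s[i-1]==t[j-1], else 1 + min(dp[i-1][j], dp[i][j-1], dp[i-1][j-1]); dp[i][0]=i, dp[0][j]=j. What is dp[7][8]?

   ''  n  p  a  l  o  m  f  o  h
''  0  1  2  3  4  5  6  7  8  9
 o  1  1  2  3  4  4  5  6  7  8
 l  2  2  2  3  3  4  5  6  7  8
 n  3  2  3  3  4  4  5  6  7  8
 b  4  3  3  4  4  5  5  6  7  8
 a  5  4  4  3  4  5  6  6  7  8
 d  6  5  5  4  4  5  6  7  7  8
 e  7  6  6  5  5  5  6  7  8  8
 a  8  7  7  6  6  6  6  7  8  9
 m  9  8  8  7  7  7  6  7  8  9

8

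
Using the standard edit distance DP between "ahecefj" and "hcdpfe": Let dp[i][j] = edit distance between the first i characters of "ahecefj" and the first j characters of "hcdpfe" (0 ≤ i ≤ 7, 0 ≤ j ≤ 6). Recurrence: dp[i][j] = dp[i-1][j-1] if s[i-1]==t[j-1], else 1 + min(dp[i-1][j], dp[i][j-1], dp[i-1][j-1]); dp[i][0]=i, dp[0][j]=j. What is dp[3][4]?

4

   ''  h  c  d  p  f  e
''  0  1  2  3  4  5  6
 a  1  1  2  3  4  5  6
 h  2  1  2  3  4  5  6
 e  3  2  2  3  4  5  5
 c  4  3  2  3  4  5  6
 e  5  4  3  3  4  5  5
 f  6  5  4  4  4  4  5
 j  7  6  5  5  5  5  5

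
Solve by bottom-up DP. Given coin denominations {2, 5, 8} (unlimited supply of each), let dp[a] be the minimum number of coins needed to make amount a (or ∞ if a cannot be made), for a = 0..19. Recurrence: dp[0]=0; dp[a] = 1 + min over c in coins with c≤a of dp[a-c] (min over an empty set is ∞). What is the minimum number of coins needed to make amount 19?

5

 a  0  1  2  3  4  5  6  7  8  9 10 11 12 13 14 15 16 17 18 19
dp  0  -  1  -  2  1  3  2  1  3  2  4  3  2  4  3  2  4  3  5
(- denotes ∞ / unreachable)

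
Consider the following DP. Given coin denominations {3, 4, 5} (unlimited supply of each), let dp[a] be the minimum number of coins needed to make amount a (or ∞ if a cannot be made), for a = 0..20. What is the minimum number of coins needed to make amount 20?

4

 a  0  1  2  3  4  5  6  7  8  9 10 11 12 13 14 15 16 17 18 19 20
dp  0  -  -  1  1  1  2  2  2  2  2  3  3  3  3  3  4  4  4  4  4
(- denotes ∞ / unreachable)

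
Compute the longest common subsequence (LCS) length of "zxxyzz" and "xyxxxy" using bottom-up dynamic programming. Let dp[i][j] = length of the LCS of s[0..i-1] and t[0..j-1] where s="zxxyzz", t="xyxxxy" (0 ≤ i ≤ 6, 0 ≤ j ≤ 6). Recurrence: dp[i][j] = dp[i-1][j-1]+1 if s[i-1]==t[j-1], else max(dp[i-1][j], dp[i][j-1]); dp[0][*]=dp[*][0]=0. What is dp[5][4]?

   ''  x  y  x  x  x  y
''  0  0  0  0  0  0  0
 z  0  0  0  0  0  0  0
 x  0  1  1  1  1  1  1
 x  0  1  1  2  2  2  2
 y  0  1  2  2  2  2  3
 z  0  1  2  2  2  2  3
 z  0  1  2  2  2  2  3

2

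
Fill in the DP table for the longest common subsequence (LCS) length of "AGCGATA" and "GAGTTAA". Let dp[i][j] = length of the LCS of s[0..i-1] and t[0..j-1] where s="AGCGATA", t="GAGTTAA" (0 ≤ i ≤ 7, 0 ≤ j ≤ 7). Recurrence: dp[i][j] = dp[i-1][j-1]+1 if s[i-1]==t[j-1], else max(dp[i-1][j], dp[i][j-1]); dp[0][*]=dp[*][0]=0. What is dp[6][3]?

   ''  G  A  G  T  T  A  A
''  0  0  0  0  0  0  0  0
 A  0  0  1  1  1  1  1  1
 G  0  1  1  2  2  2  2  2
 C  0  1  1  2  2  2  2  2
 G  0  1  1  2  2  2  2  2
 A  0  1  2  2  2  2  3  3
 T  0  1  2  2  3  3  3  3
 A  0  1  2  2  3  3  4  4

2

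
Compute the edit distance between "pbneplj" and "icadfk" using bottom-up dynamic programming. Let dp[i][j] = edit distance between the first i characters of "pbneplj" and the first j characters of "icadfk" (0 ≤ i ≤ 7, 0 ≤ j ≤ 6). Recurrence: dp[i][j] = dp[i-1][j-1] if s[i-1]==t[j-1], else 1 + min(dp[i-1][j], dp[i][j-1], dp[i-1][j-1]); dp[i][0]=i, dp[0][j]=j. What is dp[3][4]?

4

   ''  i  c  a  d  f  k
''  0  1  2  3  4  5  6
 p  1  1  2  3  4  5  6
 b  2  2  2  3  4  5  6
 n  3  3  3  3  4  5  6
 e  4  4  4  4  4  5  6
 p  5  5  5  5  5  5  6
 l  6  6  6  6  6  6  6
 j  7  7  7  7  7  7  7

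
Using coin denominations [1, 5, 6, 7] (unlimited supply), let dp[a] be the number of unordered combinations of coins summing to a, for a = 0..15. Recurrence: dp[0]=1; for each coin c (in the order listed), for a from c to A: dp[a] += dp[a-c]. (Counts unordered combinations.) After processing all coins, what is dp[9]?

after  coin     0     1     2     3     4     5     6     7     8     9    10    11    12    13    14    15
          1     1     1     1     1     1     1     1     1     1     1     1     1     1     1     1     1
          5     1     1     1     1     1     2     2     2     2     2     3     3     3     3     3     4
          6     1     1     1     1     1     2     3     3     3     3     4     5     6     6     6     7
          7     1     1     1     1     1     2     3     4     4     4     5     6     8     9    10    11

4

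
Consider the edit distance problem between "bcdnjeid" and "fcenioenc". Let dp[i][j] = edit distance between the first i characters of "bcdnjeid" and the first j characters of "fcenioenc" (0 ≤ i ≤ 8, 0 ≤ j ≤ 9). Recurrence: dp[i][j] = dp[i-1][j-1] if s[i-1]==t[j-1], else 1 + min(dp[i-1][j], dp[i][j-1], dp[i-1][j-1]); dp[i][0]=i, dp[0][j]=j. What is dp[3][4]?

   ''  f  c  e  n  i  o  e  n  c
''  0  1  2  3  4  5  6  7  8  9
 b  1  1  2  3  4  5  6  7  8  9
 c  2  2  1  2  3  4  5  6  7  8
 d  3  3  2  2  3  4  5  6  7  8
 n  4  4  3  3  2  3  4  5  6  7
 j  5  5  4  4  3  3  4  5  6  7
 e  6  6  5  4  4  4  4  4  5  6
 i  7  7  6  5  5  4  5  5  5  6
 d  8  8  7  6  6  5  5  6  6  6

3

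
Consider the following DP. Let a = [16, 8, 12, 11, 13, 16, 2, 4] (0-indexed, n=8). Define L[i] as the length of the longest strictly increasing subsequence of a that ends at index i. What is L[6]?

1

   i    0    1    2    3    4    5    6    7
a[i]   16    8   12   11   13   16    2    4
L[i]    1    1    2    2    3    4    1    2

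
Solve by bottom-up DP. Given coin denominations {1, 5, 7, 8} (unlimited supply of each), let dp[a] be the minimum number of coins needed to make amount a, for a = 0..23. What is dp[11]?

 a  0  1  2  3  4  5  6  7  8  9 10 11 12 13 14 15 16 17 18 19 20 21 22 23
dp  0  1  2  3  4  1  2  1  1  2  2  3  2  2  2  2  2  3  3  3  3  3  3  3

3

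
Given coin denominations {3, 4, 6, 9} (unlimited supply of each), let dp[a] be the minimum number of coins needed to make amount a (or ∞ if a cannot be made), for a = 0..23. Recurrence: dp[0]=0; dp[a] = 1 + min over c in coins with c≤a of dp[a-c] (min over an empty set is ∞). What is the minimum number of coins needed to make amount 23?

 a  0  1  2  3  4  5  6  7  8  9 10 11 12 13 14 15 16 17 18 19 20 21 22 23
dp  0  -  -  1  1  -  1  2  2  1  2  3  2  2  3  2  3  3  2  3  4  3  3  4
(- denotes ∞ / unreachable)

4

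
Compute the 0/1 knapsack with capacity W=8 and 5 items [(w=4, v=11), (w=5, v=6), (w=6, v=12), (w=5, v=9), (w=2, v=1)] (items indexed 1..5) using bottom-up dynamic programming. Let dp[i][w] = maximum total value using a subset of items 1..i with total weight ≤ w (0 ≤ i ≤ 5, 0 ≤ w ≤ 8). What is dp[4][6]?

i\w   0   1   2   3   4   5   6   7   8
  0   0   0   0   0   0   0   0   0   0
  1   0   0   0   0  11  11  11  11  11
  2   0   0   0   0  11  11  11  11  11
  3   0   0   0   0  11  11  12  12  12
  4   0   0   0   0  11  11  12  12  12
  5   0   0   1   1  11  11  12  12  13

12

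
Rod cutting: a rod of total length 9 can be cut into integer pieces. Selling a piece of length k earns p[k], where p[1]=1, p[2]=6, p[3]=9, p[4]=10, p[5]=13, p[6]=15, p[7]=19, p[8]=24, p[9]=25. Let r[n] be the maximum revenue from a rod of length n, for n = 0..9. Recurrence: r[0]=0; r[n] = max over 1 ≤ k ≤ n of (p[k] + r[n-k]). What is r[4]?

12

   n    0    1    2    3    4    5    6    7    8    9
r[n]    0    1    6    9   12   15   18   21   24   27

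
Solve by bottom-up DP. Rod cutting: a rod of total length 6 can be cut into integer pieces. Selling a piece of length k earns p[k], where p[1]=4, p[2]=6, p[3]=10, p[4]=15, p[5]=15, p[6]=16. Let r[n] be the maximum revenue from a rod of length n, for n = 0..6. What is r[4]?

16

   n    0    1    2    3    4    5    6
r[n]    0    4    8   12   16   20   24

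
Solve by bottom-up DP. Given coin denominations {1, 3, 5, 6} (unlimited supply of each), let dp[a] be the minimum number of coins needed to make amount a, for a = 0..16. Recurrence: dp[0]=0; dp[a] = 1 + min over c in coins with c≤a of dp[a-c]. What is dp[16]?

 a  0  1  2  3  4  5  6  7  8  9 10 11 12 13 14 15 16
dp  0  1  2  1  2  1  1  2  2  2  2  2  2  3  3  3  3

3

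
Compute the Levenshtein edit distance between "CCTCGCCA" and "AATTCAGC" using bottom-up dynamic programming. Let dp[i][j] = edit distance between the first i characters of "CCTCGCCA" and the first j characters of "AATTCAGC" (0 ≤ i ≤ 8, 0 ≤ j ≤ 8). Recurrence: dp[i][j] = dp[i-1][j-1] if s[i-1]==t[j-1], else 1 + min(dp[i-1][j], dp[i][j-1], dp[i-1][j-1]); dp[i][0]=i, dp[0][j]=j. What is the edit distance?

6

   ''  A  A  T  T  C  A  G  C
''  0  1  2  3  4  5  6  7  8
 C  1  1  2  3  4  4  5  6  7
 C  2  2  2  3  4  4  5  6  6
 T  3  3  3  2  3  4  5  6  7
 C  4  4  4  3  3  3  4  5  6
 G  5  5  5  4  4  4  4  4  5
 C  6  6  6  5  5  4  5  5  4
 C  7  7  7  6  6  5  5  6  5
 A  8  7  7  7  7  6  5  6  6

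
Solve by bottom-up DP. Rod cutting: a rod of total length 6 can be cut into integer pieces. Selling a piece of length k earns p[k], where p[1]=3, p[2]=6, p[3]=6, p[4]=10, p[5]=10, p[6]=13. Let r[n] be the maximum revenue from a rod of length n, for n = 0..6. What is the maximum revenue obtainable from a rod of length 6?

   n    0    1    2    3    4    5    6
r[n]    0    3    6    9   12   15   18

18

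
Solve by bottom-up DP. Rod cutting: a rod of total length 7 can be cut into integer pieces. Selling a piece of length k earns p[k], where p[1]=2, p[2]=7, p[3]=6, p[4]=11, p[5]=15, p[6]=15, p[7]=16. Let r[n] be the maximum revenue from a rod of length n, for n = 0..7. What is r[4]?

14

   n    0    1    2    3    4    5    6    7
r[n]    0    2    7    9   14   16   21   23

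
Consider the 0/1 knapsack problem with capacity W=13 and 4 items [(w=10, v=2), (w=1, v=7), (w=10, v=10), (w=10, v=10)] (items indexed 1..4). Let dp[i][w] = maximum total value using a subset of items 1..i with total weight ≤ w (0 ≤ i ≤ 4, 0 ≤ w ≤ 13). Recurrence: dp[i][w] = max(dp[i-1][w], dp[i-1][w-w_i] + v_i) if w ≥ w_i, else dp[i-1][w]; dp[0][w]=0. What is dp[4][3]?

i\w   0   1   2   3   4   5   6   7   8   9  10  11  12  13
  0   0   0   0   0   0   0   0   0   0   0   0   0   0   0
  1   0   0   0   0   0   0   0   0   0   0   2   2   2   2
  2   0   7   7   7   7   7   7   7   7   7   7   9   9   9
  3   0   7   7   7   7   7   7   7   7   7  10  17  17  17
  4   0   7   7   7   7   7   7   7   7   7  10  17  17  17

7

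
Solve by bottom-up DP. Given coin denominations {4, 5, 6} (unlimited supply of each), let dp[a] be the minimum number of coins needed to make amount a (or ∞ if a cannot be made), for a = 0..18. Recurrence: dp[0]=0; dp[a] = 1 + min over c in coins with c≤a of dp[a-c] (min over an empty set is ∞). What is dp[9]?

 a  0  1  2  3  4  5  6  7  8  9 10 11 12 13 14 15 16 17 18
dp  0  -  -  -  1  1  1  -  2  2  2  2  2  3  3  3  3  3  3
(- denotes ∞ / unreachable)

2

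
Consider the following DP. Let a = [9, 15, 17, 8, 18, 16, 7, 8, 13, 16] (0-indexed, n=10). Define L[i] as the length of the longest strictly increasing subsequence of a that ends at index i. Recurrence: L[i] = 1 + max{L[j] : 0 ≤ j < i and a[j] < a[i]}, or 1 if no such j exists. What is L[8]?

   i    0    1    2    3    4    5    6    7    8    9
a[i]    9   15   17    8   18   16    7    8   13   16
L[i]    1    2    3    1    4    3    1    2    3    4

3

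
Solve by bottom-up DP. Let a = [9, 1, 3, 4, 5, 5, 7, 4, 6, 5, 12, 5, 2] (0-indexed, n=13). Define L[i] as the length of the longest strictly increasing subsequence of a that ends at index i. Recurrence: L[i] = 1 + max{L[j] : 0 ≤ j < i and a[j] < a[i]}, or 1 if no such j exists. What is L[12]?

   i    0    1    2    3    4    5    6    7    8    9   10   11   12
a[i]    9    1    3    4    5    5    7    4    6    5   12    5    2
L[i]    1    1    2    3    4    4    5    3    5    4    6    4    2

2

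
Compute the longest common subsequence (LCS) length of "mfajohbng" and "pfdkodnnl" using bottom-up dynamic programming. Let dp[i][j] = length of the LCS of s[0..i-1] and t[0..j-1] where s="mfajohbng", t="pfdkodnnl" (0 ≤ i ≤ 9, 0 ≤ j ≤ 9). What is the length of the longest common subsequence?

   ''  p  f  d  k  o  d  n  n  l
''  0  0  0  0  0  0  0  0  0  0
 m  0  0  0  0  0  0  0  0  0  0
 f  0  0  1  1  1  1  1  1  1  1
 a  0  0  1  1  1  1  1  1  1  1
 j  0  0  1  1  1  1  1  1  1  1
 o  0  0  1  1  1  2  2  2  2  2
 h  0  0  1  1  1  2  2  2  2  2
 b  0  0  1  1  1  2  2  2  2  2
 n  0  0  1  1  1  2  2  3  3  3
 g  0  0  1  1  1  2  2  3  3  3

3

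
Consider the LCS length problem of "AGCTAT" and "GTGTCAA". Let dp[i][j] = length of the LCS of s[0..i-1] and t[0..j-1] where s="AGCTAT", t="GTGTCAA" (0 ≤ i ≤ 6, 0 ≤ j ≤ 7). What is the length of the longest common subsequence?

   ''  G  T  G  T  C  A  A
''  0  0  0  0  0  0  0  0
 A  0  0  0  0  0  0  1  1
 G  0  1  1  1  1  1  1  1
 C  0  1  1  1  1  2  2  2
 T  0  1  2  2  2  2  2  2
 A  0  1  2  2  2  2  3  3
 T  0  1  2  2  3  3  3  3

3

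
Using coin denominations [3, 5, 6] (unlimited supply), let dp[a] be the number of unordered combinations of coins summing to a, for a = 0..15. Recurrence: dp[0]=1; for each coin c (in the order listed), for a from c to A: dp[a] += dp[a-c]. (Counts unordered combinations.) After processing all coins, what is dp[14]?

2

after  coin     0     1     2     3     4     5     6     7     8     9    10    11    12    13    14    15
          3     1     0     0     1     0     0     1     0     0     1     0     0     1     0     0     1
          5     1     0     0     1     0     1     1     0     1     1     1     1     1     1     1     2
          6     1     0     0     1     0     1     2     0     1     2     1     2     3     1     2     4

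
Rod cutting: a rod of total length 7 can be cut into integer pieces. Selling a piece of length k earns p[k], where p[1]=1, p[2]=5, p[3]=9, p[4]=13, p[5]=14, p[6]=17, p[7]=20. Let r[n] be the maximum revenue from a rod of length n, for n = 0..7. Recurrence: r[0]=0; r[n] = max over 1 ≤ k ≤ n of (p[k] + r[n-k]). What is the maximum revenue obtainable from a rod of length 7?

22

   n    0    1    2    3    4    5    6    7
r[n]    0    1    5    9   13   14   18   22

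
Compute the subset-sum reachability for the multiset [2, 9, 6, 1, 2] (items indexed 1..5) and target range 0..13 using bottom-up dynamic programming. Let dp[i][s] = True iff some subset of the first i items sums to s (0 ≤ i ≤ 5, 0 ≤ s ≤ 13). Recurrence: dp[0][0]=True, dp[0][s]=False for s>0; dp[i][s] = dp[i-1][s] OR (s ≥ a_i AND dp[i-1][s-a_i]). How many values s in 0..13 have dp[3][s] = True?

6

i\s   0   1   2   3   4   5   6   7   8   9  10  11  12  13
  0   T   F   F   F   F   F   F   F   F   F   F   F   F   F
  1   T   F   T   F   F   F   F   F   F   F   F   F   F   F
  2   T   F   T   F   F   F   F   F   F   T   F   T   F   F
  3   T   F   T   F   F   F   T   F   T   T   F   T   F   F
  4   T   T   T   T   F   F   T   T   T   T   T   T   T   F
  5   T   T   T   T   T   T   T   T   T   T   T   T   T   T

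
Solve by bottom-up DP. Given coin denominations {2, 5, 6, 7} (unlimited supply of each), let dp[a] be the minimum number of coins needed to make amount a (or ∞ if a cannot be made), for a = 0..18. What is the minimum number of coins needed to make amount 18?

3

 a  0  1  2  3  4  5  6  7  8  9 10 11 12 13 14 15 16 17 18
dp  0  -  1  -  2  1  1  1  2  2  2  2  2  2  2  3  3  3  3
(- denotes ∞ / unreachable)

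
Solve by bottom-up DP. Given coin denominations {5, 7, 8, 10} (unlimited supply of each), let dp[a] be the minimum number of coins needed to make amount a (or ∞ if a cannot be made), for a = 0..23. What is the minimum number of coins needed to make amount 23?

 a  0  1  2  3  4  5  6  7  8  9 10 11 12 13 14 15 16 17 18 19 20 21 22 23
dp  0  -  -  -  -  1  -  1  1  -  1  -  2  2  2  2  2  2  2  3  2  3  3  3
(- denotes ∞ / unreachable)

3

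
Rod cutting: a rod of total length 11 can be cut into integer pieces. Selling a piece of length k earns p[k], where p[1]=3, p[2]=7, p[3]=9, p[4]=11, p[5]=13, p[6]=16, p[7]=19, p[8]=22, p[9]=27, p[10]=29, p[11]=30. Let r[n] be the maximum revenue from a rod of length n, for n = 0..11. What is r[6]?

21

   n    0    1    2    3    4    5    6    7    8    9   10   11
r[n]    0    3    7   10   14   17   21   24   28   31   35   38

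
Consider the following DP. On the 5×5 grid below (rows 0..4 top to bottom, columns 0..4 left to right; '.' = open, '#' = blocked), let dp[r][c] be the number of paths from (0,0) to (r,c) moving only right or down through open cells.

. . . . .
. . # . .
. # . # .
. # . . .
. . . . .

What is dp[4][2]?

r\c   0   1   2   3   4
  0   1   1   1   1   1
  1   1   2   0   1   2
  2   1   0   0   0   2
  3   1   0   0   0   2
  4   1   1   1   1   3

1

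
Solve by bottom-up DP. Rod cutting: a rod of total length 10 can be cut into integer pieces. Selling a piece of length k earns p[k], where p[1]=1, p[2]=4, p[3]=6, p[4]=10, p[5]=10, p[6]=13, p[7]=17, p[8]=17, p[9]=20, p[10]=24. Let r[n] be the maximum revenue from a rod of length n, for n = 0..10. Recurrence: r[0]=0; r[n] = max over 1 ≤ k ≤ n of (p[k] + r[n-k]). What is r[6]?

14

   n    0    1    2    3    4    5    6    7    8    9   10
r[n]    0    1    4    6   10   11   14   17   20   21   24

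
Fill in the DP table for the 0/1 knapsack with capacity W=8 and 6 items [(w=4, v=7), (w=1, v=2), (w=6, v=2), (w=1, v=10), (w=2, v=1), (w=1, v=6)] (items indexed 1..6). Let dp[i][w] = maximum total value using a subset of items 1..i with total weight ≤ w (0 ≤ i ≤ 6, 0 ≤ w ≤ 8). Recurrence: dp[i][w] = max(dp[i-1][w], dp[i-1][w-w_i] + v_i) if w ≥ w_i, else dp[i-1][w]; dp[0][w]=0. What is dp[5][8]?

i\w   0   1   2   3   4   5   6   7   8
  0   0   0   0   0   0   0   0   0   0
  1   0   0   0   0   7   7   7   7   7
  2   0   2   2   2   7   9   9   9   9
  3   0   2   2   2   7   9   9   9   9
  4   0  10  12  12  12  17  19  19  19
  5   0  10  12  12  13  17  19  19  20
  6   0  10  16  18  18  19  23  25  25

20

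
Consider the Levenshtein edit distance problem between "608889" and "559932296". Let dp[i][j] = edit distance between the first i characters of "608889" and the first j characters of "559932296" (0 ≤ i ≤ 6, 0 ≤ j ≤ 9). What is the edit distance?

8

   ''  5  5  9  9  3  2  2  9  6
''  0  1  2  3  4  5  6  7  8  9
 6  1  1  2  3  4  5  6  7  8  8
 0  2  2  2  3  4  5  6  7  8  9
 8  3  3  3  3  4  5  6  7  8  9
 8  4  4  4  4  4  5  6  7  8  9
 8  5  5  5  5  5  5  6  7  8  9
 9  6  6  6  5  5  6  6  7  7  8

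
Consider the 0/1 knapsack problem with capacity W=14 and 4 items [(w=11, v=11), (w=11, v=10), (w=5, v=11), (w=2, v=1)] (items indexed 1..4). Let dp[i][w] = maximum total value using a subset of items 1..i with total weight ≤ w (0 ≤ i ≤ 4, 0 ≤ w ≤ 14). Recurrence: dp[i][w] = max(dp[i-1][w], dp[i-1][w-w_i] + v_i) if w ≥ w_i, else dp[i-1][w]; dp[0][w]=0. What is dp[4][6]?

i\w   0   1   2   3   4   5   6   7   8   9  10  11  12  13  14
  0   0   0   0   0   0   0   0   0   0   0   0   0   0   0   0
  1   0   0   0   0   0   0   0   0   0   0   0  11  11  11  11
  2   0   0   0   0   0   0   0   0   0   0   0  11  11  11  11
  3   0   0   0   0   0  11  11  11  11  11  11  11  11  11  11
  4   0   0   1   1   1  11  11  12  12  12  12  12  12  12  12

11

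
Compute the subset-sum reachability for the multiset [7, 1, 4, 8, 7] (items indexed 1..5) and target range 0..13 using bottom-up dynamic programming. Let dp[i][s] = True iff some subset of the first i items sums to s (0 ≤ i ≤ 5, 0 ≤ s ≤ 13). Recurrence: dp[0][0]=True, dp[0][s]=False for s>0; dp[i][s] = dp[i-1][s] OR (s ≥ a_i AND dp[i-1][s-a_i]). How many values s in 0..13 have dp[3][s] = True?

8

i\s   0   1   2   3   4   5   6   7   8   9  10  11  12  13
  0   T   F   F   F   F   F   F   F   F   F   F   F   F   F
  1   T   F   F   F   F   F   F   T   F   F   F   F   F   F
  2   T   T   F   F   F   F   F   T   T   F   F   F   F   F
  3   T   T   F   F   T   T   F   T   T   F   F   T   T   F
  4   T   T   F   F   T   T   F   T   T   T   F   T   T   T
  5   T   T   F   F   T   T   F   T   T   T   F   T   T   T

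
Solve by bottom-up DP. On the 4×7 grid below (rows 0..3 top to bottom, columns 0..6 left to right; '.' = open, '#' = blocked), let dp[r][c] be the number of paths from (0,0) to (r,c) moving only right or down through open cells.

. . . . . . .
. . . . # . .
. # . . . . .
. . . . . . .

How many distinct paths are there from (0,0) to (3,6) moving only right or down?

r\c   0   1   2   3   4   5   6
  0   1   1   1   1   1   1   1
  1   1   2   3   4   0   1   2
  2   1   0   3   7   7   8  10
  3   1   1   4  11  18  26  36

36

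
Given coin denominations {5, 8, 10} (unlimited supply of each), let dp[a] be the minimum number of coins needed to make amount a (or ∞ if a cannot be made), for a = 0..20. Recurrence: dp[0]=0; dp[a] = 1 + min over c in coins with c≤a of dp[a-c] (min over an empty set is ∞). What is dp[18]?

 a  0  1  2  3  4  5  6  7  8  9 10 11 12 13 14 15 16 17 18 19 20
dp  0  -  -  -  -  1  -  -  1  -  1  -  -  2  -  2  2  -  2  -  2
(- denotes ∞ / unreachable)

2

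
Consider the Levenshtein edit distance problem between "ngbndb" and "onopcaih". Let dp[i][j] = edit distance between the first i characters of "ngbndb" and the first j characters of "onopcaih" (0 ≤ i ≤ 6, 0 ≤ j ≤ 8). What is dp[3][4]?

   ''  o  n  o  p  c  a  i  h
''  0  1  2  3  4  5  6  7  8
 n  1  1  1  2  3  4  5  6  7
 g  2  2  2  2  3  4  5  6  7
 b  3  3  3  3  3  4  5  6  7
 n  4  4  3  4  4  4  5  6  7
 d  5  5  4  4  5  5  5  6  7
 b  6  6  5  5  5  6  6  6  7

3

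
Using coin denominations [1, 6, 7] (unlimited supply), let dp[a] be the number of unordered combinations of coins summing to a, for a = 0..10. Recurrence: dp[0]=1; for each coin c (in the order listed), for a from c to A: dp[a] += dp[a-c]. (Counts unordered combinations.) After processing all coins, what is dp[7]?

after  coin     0     1     2     3     4     5     6     7     8     9    10
          1     1     1     1     1     1     1     1     1     1     1     1
          6     1     1     1     1     1     1     2     2     2     2     2
          7     1     1     1     1     1     1     2     3     3     3     3

3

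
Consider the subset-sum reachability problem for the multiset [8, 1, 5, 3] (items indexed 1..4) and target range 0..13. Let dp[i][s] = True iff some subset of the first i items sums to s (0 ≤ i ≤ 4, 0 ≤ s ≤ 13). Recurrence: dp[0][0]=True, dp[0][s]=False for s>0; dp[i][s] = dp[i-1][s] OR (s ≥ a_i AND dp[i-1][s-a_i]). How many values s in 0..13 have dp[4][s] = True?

i\s   0   1   2   3   4   5   6   7   8   9  10  11  12  13
  0   T   F   F   F   F   F   F   F   F   F   F   F   F   F
  1   T   F   F   F   F   F   F   F   T   F   F   F   F   F
  2   T   T   F   F   F   F   F   F   T   T   F   F   F   F
  3   T   T   F   F   F   T   T   F   T   T   F   F   F   T
  4   T   T   F   T   T   T   T   F   T   T   F   T   T   T

11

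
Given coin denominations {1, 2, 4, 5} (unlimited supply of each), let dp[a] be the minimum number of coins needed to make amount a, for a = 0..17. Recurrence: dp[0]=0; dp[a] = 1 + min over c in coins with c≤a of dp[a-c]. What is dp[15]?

 a  0  1  2  3  4  5  6  7  8  9 10 11 12 13 14 15 16 17
dp  0  1  1  2  1  1  2  2  2  2  2  3  3  3  3  3  4  4

3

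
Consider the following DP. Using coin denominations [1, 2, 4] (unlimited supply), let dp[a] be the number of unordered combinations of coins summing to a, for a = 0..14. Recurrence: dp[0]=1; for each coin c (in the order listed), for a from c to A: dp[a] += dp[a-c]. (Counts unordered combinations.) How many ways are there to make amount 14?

after  coin     0     1     2     3     4     5     6     7     8     9    10    11    12    13    14
          1     1     1     1     1     1     1     1     1     1     1     1     1     1     1     1
          2     1     1     2     2     3     3     4     4     5     5     6     6     7     7     8
          4     1     1     2     2     4     4     6     6     9     9    12    12    16    16    20

20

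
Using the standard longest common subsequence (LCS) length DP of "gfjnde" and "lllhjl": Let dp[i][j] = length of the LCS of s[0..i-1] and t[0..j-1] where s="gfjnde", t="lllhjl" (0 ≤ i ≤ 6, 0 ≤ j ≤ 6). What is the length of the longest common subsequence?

1

   ''  l  l  l  h  j  l
''  0  0  0  0  0  0  0
 g  0  0  0  0  0  0  0
 f  0  0  0  0  0  0  0
 j  0  0  0  0  0  1  1
 n  0  0  0  0  0  1  1
 d  0  0  0  0  0  1  1
 e  0  0  0  0  0  1  1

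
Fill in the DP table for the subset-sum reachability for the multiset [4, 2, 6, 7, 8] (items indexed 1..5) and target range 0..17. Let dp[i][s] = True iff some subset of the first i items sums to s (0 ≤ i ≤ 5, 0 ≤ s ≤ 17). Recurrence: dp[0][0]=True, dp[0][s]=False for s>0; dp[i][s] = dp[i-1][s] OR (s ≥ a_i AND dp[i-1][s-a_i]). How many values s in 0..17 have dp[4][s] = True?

i\s   0   1   2   3   4   5   6   7   8   9  10  11  12  13  14  15  16  17
  0   T   F   F   F   F   F   F   F   F   F   F   F   F   F   F   F   F   F
  1   T   F   F   F   T   F   F   F   F   F   F   F   F   F   F   F   F   F
  2   T   F   T   F   T   F   T   F   F   F   F   F   F   F   F   F   F   F
  3   T   F   T   F   T   F   T   F   T   F   T   F   T   F   F   F   F   F
  4   T   F   T   F   T   F   T   T   T   T   T   T   T   T   F   T   F   T
  5   T   F   T   F   T   F   T   T   T   T   T   T   T   T   T   T   T   T

13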